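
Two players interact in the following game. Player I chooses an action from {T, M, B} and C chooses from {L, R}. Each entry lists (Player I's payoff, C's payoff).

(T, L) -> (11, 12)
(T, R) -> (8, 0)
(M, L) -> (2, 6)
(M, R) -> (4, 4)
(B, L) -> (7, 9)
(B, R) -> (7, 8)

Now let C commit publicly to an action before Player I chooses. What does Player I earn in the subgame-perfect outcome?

Work backward from Player I's decision.
- L: Player I compares 11, 2, 7 and picks T; C would get 12.
- R: Player I compares 8, 4, 7 and picks T; C would get 0.
Maximizing over 12, 0, C chooses L. Subgame-perfect outcome: (T, L) with payoffs (11, 12).

11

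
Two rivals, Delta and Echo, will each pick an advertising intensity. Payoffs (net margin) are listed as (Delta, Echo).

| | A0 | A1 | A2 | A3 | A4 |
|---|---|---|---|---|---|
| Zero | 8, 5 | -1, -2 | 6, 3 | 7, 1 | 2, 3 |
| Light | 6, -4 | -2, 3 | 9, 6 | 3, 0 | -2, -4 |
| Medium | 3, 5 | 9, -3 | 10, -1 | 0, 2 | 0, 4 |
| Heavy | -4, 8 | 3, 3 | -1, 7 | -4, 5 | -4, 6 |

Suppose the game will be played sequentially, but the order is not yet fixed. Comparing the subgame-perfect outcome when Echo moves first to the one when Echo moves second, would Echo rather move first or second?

If Delta leads: Echo's best replies are Zero→A0, Light→A2, Medium→A0, Heavy→A0; Delta's induced payoffs 8, 9, 3, -4; outcome (Light, A2), payoffs (9, 6).
If Echo leads: Delta's best replies are A0→Zero, A1→Medium, A2→Medium, A3→Zero, A4→Zero; Echo's induced payoffs 5, -3, -1, 1, 3; outcome (Zero, A0), payoffs (8, 5).
Echo gets 5 moving first and 6 moving second, so Echo prefers to move second.

second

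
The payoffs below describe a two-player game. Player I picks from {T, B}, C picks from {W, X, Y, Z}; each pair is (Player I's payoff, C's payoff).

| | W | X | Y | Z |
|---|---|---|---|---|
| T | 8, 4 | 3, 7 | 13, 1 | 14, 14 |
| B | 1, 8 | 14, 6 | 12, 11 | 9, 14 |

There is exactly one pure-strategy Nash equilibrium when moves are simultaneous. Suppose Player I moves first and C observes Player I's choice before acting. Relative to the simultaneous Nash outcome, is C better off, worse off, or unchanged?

unchanged

Work backward from C's decision.
- T: C compares 4, 7, 1, 14 and picks Z; Player I would get 14.
- B: C compares 8, 6, 11, 14 and picks Z; Player I would get 9.
Player I's induced payoffs are 14, 9, so Player I commits to T. Subgame-perfect outcome: (T, Z) with payoffs (14, 14).
For the simultaneous game, intersect best replies.
Player I's best replies: W→T; X→B; Y→T; Z→T.
C's best replies: T→Z; B→Z.
Only (T, Z) has each player best-responding; Nash payoffs (14, 14).
C earns 14 sequentially versus 14 at the Nash outcome: unchanged.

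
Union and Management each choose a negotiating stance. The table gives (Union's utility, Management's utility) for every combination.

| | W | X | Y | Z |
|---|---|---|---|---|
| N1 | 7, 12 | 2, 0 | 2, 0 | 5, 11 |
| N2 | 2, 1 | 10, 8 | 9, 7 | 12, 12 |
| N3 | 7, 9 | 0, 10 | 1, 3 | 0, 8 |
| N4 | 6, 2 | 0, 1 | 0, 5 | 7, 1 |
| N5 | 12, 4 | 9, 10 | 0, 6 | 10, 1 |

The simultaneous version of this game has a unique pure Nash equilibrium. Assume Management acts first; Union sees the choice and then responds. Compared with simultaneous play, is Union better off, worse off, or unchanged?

Solve by backward induction (Management leads).
- W: BR = N5, leader payoff 4.
- X: BR = N2, leader payoff 8.
- Y: BR = N2, leader payoff 7.
- Z: BR = N2, leader payoff 12.
Maximizing over 4, 8, 7, 12, Management chooses Z. Subgame-perfect outcome: (N2, Z) with payoffs (12, 12).
Under simultaneous play:
Union's best replies: W→N5; X→N2; Y→N2; Z→N2.
Management's best replies: N1→W; N2→Z; N3→X; N4→Y; N5→X.
Only (N2, Z) has each player best-responding; Nash payoffs (12, 12).
Union earns 12 sequentially versus 12 at the Nash outcome: unchanged.

unchanged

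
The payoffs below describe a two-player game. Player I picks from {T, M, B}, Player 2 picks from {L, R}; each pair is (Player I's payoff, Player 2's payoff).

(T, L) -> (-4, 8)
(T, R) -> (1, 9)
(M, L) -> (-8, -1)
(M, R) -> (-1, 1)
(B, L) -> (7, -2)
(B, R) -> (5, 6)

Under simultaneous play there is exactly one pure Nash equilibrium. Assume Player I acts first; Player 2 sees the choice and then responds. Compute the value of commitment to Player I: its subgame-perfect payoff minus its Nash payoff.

0

Work backward from Player 2's decision.
- T → Player 2 plays R (best of 8, 9); Player I gets 1.
- M → Player 2 plays R (best of -1, 1); Player I gets -1.
- B → Player 2 plays R (best of -2, 6); Player I gets 5.
Player I's induced payoffs are 1, -1, 5, so Player I commits to B. Subgame-perfect outcome: (B, R) with payoffs (5, 6).
Under simultaneous play:
Player I's best replies: L→B; R→B.
Player 2's best replies: T→R; M→R; B→R.
The unique mutual best reply is (B, R), giving (5, 6).
Player I's commitment gain: 5 − 5 = 0.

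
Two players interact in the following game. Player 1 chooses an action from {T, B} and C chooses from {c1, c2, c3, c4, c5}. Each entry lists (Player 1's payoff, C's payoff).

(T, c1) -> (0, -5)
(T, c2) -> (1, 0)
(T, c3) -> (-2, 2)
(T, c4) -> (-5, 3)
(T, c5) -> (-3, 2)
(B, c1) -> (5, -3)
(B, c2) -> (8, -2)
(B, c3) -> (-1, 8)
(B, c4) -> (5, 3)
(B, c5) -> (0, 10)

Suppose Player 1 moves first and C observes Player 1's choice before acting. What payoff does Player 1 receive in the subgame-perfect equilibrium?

Solve by backward induction (Player 1 leads).
- T: C compares -5, 0, 2, 3, 2 and picks c4; Player 1 would get -5.
- B: C compares -3, -2, 8, 3, 10 and picks c5; Player 1 would get 0.
Player 1's induced payoffs are -5, 0, so Player 1 commits to B. Subgame-perfect outcome: (B, c5) with payoffs (0, 10).

0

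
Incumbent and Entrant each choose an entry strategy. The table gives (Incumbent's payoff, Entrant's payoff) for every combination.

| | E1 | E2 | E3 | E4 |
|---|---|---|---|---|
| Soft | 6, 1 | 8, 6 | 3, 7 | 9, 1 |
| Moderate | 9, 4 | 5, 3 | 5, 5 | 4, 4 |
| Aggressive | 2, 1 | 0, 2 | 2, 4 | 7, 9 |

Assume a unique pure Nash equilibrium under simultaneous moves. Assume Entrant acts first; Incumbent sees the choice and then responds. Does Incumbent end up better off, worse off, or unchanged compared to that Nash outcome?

better off

Backward induction with Entrant moving first.
- E1: BR = Moderate, leader payoff 4.
- E2: BR = Soft, leader payoff 6.
- E3: BR = Moderate, leader payoff 5.
- E4: BR = Soft, leader payoff 1.
Entrant's induced payoffs are 4, 6, 5, 1, so Entrant commits to E2. Subgame-perfect outcome: (Soft, E2) with payoffs (8, 6).
Now find the simultaneous Nash equilibrium.
Incumbent's best replies: E1→Moderate; E2→Soft; E3→Moderate; E4→Soft.
Entrant's best replies: Soft→E3; Moderate→E3; Aggressive→E4.
The unique mutual best reply is (Moderate, E3), giving (5, 5).
Incumbent earns 8 sequentially versus 5 at the Nash outcome: better off.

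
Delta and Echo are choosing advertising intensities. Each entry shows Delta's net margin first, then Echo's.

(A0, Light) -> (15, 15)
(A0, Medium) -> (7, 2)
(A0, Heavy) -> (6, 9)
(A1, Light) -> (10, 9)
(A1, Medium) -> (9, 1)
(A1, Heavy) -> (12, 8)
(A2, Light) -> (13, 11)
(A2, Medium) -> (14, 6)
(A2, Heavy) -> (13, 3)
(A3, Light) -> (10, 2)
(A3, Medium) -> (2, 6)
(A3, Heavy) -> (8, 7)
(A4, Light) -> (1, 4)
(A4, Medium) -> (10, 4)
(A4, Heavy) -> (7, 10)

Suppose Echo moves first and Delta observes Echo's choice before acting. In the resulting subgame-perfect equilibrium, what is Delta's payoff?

15

Backward induction with Echo moving first.
- Light: Delta compares 15, 10, 13, 10, 1 and picks A0; Echo would get 15.
- Medium: Delta compares 7, 9, 14, 2, 10 and picks A2; Echo would get 6.
- Heavy: Delta compares 6, 12, 13, 8, 7 and picks A2; Echo would get 3.
Echo's induced payoffs are 15, 6, 3, so Echo commits to Light. Subgame-perfect outcome: (A0, Light) with payoffs (15, 15).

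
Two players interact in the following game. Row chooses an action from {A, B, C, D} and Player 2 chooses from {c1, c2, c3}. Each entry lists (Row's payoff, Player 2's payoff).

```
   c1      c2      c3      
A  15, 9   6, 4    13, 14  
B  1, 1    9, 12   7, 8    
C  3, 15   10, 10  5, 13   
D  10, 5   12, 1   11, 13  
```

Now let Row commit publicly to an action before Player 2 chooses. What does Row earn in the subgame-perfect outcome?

Work backward from Player 2's decision.
- A: BR = c3, leader payoff 13.
- B: BR = c2, leader payoff 9.
- C: BR = c1, leader payoff 3.
- D: BR = c3, leader payoff 11.
Maximizing over 13, 9, 3, 11, Row chooses A. Subgame-perfect outcome: (A, c3) with payoffs (13, 14).

13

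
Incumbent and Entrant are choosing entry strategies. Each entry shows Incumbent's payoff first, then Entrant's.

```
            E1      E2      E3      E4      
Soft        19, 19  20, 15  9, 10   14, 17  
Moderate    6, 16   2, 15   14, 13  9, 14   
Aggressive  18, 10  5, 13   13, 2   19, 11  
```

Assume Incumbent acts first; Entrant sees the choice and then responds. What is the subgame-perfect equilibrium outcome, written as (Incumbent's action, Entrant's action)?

Backward induction with Incumbent moving first.
- Soft: Entrant compares 19, 15, 10, 17 and picks E1; Incumbent would get 19.
- Moderate: Entrant compares 16, 15, 13, 14 and picks E1; Incumbent would get 6.
- Aggressive: Entrant compares 10, 13, 2, 11 and picks E2; Incumbent would get 5.
Maximizing over 19, 6, 5, Incumbent chooses Soft. Subgame-perfect outcome: (Soft, E1) with payoffs (19, 19).

(Soft, E1)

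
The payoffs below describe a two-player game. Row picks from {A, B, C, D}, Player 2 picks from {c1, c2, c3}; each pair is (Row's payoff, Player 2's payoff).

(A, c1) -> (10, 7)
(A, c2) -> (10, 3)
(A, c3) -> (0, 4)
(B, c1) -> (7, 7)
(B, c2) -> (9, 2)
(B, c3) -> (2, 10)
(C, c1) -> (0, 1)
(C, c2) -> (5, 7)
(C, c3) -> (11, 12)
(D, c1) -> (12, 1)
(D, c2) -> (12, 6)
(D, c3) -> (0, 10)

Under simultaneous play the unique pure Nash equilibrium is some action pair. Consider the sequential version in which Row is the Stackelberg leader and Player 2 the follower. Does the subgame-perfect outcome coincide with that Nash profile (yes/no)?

Backward induction with Row moving first.
- A → Player 2 plays c1 (best of 7, 3, 4); Row gets 10.
- B → Player 2 plays c3 (best of 7, 2, 10); Row gets 2.
- C → Player 2 plays c3 (best of 1, 7, 12); Row gets 11.
- D → Player 2 plays c3 (best of 1, 6, 10); Row gets 0.
Among 10, 2, 11, 0, the best is 11 at C. Subgame-perfect outcome: (C, c3) with payoffs (11, 12).
Under simultaneous play:
Row's best replies: c1→D; c2→D; c3→C.
Player 2's best replies: A→c1; B→c3; C→c3; D→c3.
Only (C, c3) has each player best-responding; Nash payoffs (11, 12).
Sequential outcome (C, c3) coincides with the Nash profile (C, c3).

yes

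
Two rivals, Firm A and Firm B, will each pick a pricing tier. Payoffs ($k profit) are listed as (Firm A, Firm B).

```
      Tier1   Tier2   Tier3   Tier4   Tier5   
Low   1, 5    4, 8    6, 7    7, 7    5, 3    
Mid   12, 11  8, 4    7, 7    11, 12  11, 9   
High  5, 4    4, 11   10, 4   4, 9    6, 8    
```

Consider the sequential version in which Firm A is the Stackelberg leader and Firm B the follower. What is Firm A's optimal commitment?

Firm B best-responds to each possible Firm A move:
- Low → Firm B plays Tier2 (best of 5, 8, 7, 7, 3); Firm A gets 4.
- Mid → Firm B plays Tier4 (best of 11, 4, 7, 12, 9); Firm A gets 11.
- High → Firm B plays Tier2 (best of 4, 11, 4, 9, 8); Firm A gets 4.
Among 4, 11, 4, the best is 11 at Mid. Subgame-perfect outcome: (Mid, Tier4) with payoffs (11, 12).

Mid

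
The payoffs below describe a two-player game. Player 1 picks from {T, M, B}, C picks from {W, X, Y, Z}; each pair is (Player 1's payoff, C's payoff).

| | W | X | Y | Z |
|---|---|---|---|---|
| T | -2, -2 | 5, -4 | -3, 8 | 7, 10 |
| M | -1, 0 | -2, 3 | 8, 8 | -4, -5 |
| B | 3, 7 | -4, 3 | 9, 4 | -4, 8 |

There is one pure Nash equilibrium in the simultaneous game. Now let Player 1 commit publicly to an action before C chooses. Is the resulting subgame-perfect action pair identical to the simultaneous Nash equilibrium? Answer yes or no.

no

Solve by backward induction (Player 1 leads).
- T: BR = Z, leader payoff 7.
- M: BR = Y, leader payoff 8.
- B: BR = Z, leader payoff -4.
Maximizing over 7, 8, -4, Player 1 chooses M. Subgame-perfect outcome: (M, Y) with payoffs (8, 8).
Under simultaneous play:
Player 1's best replies: W→B; X→T; Y→B; Z→T.
C's best replies: T→Z; M→Y; B→Z.
The unique mutual best reply is (T, Z), giving (7, 10).
Sequential outcome (M, Y) differs from the Nash profile (T, Z).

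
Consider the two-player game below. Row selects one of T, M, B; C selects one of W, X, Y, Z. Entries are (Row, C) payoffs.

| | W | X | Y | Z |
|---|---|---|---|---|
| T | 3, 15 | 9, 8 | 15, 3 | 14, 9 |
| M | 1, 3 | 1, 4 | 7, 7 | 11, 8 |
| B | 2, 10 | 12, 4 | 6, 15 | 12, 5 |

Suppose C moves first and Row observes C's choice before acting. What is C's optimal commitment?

Solve by backward induction (C leads).
- W: Row compares 3, 1, 2 and picks T; C would get 15.
- X: Row compares 9, 1, 12 and picks B; C would get 4.
- Y: Row compares 15, 7, 6 and picks T; C would get 3.
- Z: Row compares 14, 11, 12 and picks T; C would get 9.
Among 15, 4, 3, 9, the best is 15 at W. Subgame-perfect outcome: (T, W) with payoffs (3, 15).

W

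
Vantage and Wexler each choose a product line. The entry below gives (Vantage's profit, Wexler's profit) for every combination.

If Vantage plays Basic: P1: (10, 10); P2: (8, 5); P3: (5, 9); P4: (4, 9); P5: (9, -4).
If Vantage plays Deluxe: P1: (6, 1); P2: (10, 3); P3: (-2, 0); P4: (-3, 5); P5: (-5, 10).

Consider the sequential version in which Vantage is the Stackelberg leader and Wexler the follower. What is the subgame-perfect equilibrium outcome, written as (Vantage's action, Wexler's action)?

(Basic, P1)

Work backward from Wexler's decision.
- Basic: Wexler compares 10, 5, 9, 9, -4 and picks P1; Vantage would get 10.
- Deluxe: Wexler compares 1, 3, 0, 5, 10 and picks P5; Vantage would get -5.
Vantage's induced payoffs are 10, -5, so Vantage commits to Basic. Subgame-perfect outcome: (Basic, P1) with payoffs (10, 10).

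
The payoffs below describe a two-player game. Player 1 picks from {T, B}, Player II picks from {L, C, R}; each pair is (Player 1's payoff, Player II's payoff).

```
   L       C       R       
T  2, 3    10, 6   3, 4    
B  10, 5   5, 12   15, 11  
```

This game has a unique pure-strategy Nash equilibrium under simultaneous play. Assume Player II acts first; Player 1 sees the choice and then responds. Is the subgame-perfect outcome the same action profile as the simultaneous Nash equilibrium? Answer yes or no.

no

Work backward from Player 1's decision.
- L → Player 1 plays B (best of 2, 10); Player II gets 5.
- C → Player 1 plays T (best of 10, 5); Player II gets 6.
- R → Player 1 plays B (best of 3, 15); Player II gets 11.
Among 5, 6, 11, the best is 11 at R. Subgame-perfect outcome: (B, R) with payoffs (15, 11).
Under simultaneous play:
Player 1's best replies: L→B; C→T; R→B.
Player II's best replies: T→C; B→C.
The unique mutual best reply is (T, C), giving (10, 6).
Sequential outcome (B, R) differs from the Nash profile (T, C).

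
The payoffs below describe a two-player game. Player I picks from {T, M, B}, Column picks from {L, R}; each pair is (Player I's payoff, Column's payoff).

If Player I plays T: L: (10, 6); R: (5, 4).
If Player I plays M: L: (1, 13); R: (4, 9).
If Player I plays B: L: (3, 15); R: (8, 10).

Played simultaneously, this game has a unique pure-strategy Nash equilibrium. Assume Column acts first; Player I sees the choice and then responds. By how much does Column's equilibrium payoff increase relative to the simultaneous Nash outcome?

4

Backward induction with Column moving first.
- L: Player I compares 10, 1, 3 and picks T; Column would get 6.
- R: Player I compares 5, 4, 8 and picks B; Column would get 10.
Column's induced payoffs are 6, 10, so Column commits to R. Subgame-perfect outcome: (B, R) with payoffs (8, 10).
Under simultaneous play:
Player I's best replies: L→T; R→B.
Column's best replies: T→L; M→L; B→L.
The unique mutual best reply is (T, L), giving (10, 6).
Column's commitment gain: 10 − 6 = 4.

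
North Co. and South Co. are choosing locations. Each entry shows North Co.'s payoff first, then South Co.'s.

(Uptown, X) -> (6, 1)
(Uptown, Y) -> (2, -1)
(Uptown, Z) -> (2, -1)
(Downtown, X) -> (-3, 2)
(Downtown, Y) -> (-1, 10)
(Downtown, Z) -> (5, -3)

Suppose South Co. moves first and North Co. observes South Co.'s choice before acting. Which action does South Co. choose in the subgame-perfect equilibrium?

X

Backward induction with South Co. moving first.
- X: North Co. compares 6, -3 and picks Uptown; South Co. would get 1.
- Y: North Co. compares 2, -1 and picks Uptown; South Co. would get -1.
- Z: North Co. compares 2, 5 and picks Downtown; South Co. would get -3.
Maximizing over 1, -1, -3, South Co. chooses X. Subgame-perfect outcome: (Uptown, X) with payoffs (6, 1).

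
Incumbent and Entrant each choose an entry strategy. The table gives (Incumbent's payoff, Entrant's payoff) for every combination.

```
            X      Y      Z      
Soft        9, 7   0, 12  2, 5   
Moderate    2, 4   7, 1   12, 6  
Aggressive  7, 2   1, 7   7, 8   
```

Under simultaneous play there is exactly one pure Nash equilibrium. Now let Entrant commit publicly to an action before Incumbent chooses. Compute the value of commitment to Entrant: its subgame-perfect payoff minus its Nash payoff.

1

Backward induction with Entrant moving first.
- X: BR = Soft, leader payoff 7.
- Y: BR = Moderate, leader payoff 1.
- Z: BR = Moderate, leader payoff 6.
Entrant's induced payoffs are 7, 1, 6, so Entrant commits to X. Subgame-perfect outcome: (Soft, X) with payoffs (9, 7).
Now find the simultaneous Nash equilibrium.
Incumbent's best replies: X→Soft; Y→Moderate; Z→Moderate.
Entrant's best replies: Soft→Y; Moderate→Z; Aggressive→Z.
Only (Moderate, Z) has each player best-responding; Nash payoffs (12, 6).
Entrant's commitment gain: 7 − 6 = 1.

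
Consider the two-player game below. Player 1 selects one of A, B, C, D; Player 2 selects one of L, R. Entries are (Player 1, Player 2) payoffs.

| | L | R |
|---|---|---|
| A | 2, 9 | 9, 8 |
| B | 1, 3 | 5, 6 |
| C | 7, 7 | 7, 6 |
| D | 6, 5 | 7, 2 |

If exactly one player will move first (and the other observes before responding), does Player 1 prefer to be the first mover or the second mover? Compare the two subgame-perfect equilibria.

If Player 1 leads: Player 2's best replies are A→L, B→R, C→L, D→L; Player 1's induced payoffs 2, 5, 7, 6; outcome (C, L), payoffs (7, 7).
If Player 2 leads: Player 1's best replies are L→C, R→A; Player 2's induced payoffs 7, 8; outcome (A, R), payoffs (9, 8).
Player 1 gets 7 moving first and 9 moving second, so Player 1 prefers to move second.

second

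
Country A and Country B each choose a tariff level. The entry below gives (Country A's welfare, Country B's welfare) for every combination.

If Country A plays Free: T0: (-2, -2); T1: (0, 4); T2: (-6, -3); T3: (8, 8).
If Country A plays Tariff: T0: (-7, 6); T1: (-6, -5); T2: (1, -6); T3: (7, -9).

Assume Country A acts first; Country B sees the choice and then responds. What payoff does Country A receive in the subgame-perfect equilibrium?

Backward induction with Country A moving first.
- Free: BR = T3, leader payoff 8.
- Tariff: BR = T0, leader payoff -7.
Country A's induced payoffs are 8, -7, so Country A commits to Free. Subgame-perfect outcome: (Free, T3) with payoffs (8, 8).

8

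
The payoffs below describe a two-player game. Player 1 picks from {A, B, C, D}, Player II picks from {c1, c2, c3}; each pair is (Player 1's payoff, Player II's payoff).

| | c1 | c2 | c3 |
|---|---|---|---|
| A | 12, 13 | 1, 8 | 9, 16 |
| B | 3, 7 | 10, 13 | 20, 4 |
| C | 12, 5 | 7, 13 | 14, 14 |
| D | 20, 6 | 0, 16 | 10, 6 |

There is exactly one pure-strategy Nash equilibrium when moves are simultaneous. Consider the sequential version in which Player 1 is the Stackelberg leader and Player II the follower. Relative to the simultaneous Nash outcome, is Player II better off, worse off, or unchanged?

Backward induction with Player 1 moving first.
- A: Player II compares 13, 8, 16 and picks c3; Player 1 would get 9.
- B: Player II compares 7, 13, 4 and picks c2; Player 1 would get 10.
- C: Player II compares 5, 13, 14 and picks c3; Player 1 would get 14.
- D: Player II compares 6, 16, 6 and picks c2; Player 1 would get 0.
Among 9, 10, 14, 0, the best is 14 at C. Subgame-perfect outcome: (C, c3) with payoffs (14, 14).
For the simultaneous game, intersect best replies.
Player 1's best replies: c1→D; c2→B; c3→B.
Player II's best replies: A→c3; B→c2; C→c3; D→c2.
The unique mutual best reply is (B, c2), giving (10, 13).
Player II earns 14 sequentially versus 13 at the Nash outcome: better off.

better off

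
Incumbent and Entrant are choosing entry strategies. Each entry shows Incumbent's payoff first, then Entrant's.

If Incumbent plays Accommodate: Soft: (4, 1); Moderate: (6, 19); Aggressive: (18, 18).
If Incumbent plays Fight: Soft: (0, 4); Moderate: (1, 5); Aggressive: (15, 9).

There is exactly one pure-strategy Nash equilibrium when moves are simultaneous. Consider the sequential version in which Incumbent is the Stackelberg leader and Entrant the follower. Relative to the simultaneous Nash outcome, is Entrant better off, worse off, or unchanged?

Backward induction with Incumbent moving first.
- Accommodate → Entrant plays Moderate (best of 1, 19, 18); Incumbent gets 6.
- Fight → Entrant plays Aggressive (best of 4, 5, 9); Incumbent gets 15.
Incumbent's induced payoffs are 6, 15, so Incumbent commits to Fight. Subgame-perfect outcome: (Fight, Aggressive) with payoffs (15, 9).
For the simultaneous game, intersect best replies.
Incumbent's best replies: Soft→Accommodate; Moderate→Accommodate; Aggressive→Accommodate.
Entrant's best replies: Accommodate→Moderate; Fight→Aggressive.
Only (Accommodate, Moderate) has each player best-responding; Nash payoffs (6, 19).
Entrant earns 9 sequentially versus 19 at the Nash outcome: worse off.

worse off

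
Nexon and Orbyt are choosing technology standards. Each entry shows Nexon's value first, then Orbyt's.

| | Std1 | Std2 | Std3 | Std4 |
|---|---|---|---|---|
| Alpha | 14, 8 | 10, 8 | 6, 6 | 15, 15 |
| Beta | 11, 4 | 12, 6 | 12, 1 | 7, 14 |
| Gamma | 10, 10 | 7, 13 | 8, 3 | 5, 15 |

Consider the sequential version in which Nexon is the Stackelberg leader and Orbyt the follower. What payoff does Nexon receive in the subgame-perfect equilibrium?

15

Work backward from Orbyt's decision.
- Alpha: Orbyt compares 8, 8, 6, 15 and picks Std4; Nexon would get 15.
- Beta: Orbyt compares 4, 6, 1, 14 and picks Std4; Nexon would get 7.
- Gamma: Orbyt compares 10, 13, 3, 15 and picks Std4; Nexon would get 5.
Among 15, 7, 5, the best is 15 at Alpha. Subgame-perfect outcome: (Alpha, Std4) with payoffs (15, 15).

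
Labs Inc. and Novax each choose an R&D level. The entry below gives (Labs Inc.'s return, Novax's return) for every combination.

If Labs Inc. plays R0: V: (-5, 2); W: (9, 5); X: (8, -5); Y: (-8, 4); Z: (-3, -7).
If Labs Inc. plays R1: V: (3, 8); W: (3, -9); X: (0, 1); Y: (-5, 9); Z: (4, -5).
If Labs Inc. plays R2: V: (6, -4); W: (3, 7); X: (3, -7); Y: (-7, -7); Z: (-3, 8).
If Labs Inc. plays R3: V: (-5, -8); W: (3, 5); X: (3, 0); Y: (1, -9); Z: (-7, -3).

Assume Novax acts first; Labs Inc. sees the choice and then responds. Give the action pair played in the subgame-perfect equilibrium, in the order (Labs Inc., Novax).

(R0, W)

Labs Inc. best-responds to each possible Novax move:
- V: Labs Inc. compares -5, 3, 6, -5 and picks R2; Novax would get -4.
- W: Labs Inc. compares 9, 3, 3, 3 and picks R0; Novax would get 5.
- X: Labs Inc. compares 8, 0, 3, 3 and picks R0; Novax would get -5.
- Y: Labs Inc. compares -8, -5, -7, 1 and picks R3; Novax would get -9.
- Z: Labs Inc. compares -3, 4, -3, -7 and picks R1; Novax would get -5.
Novax's induced payoffs are -4, 5, -5, -9, -5, so Novax commits to W. Subgame-perfect outcome: (R0, W) with payoffs (9, 5).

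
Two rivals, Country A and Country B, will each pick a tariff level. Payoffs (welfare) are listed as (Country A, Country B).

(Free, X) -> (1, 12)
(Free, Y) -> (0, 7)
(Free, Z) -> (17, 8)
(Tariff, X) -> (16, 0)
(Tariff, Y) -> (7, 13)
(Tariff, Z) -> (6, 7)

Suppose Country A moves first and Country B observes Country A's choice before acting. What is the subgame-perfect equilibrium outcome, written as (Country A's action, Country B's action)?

(Tariff, Y)

Country B best-responds to each possible Country A move:
- Free → Country B plays X (best of 12, 7, 8); Country A gets 1.
- Tariff → Country B plays Y (best of 0, 13, 7); Country A gets 7.
Maximizing over 1, 7, Country A chooses Tariff. Subgame-perfect outcome: (Tariff, Y) with payoffs (7, 13).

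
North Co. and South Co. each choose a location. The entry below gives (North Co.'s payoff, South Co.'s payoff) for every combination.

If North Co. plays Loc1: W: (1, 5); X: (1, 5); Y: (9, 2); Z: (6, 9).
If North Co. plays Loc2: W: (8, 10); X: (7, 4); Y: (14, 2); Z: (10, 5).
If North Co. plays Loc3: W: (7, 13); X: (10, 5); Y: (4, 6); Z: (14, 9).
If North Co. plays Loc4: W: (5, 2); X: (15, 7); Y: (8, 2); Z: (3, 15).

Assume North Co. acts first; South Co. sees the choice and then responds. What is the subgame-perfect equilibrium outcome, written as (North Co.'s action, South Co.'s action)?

(Loc2, W)

Work backward from South Co.'s decision.
- Loc1 → South Co. plays Z (best of 5, 5, 2, 9); North Co. gets 6.
- Loc2 → South Co. plays W (best of 10, 4, 2, 5); North Co. gets 8.
- Loc3 → South Co. plays W (best of 13, 5, 6, 9); North Co. gets 7.
- Loc4 → South Co. plays Z (best of 2, 7, 2, 15); North Co. gets 3.
Maximizing over 6, 8, 7, 3, North Co. chooses Loc2. Subgame-perfect outcome: (Loc2, W) with payoffs (8, 10).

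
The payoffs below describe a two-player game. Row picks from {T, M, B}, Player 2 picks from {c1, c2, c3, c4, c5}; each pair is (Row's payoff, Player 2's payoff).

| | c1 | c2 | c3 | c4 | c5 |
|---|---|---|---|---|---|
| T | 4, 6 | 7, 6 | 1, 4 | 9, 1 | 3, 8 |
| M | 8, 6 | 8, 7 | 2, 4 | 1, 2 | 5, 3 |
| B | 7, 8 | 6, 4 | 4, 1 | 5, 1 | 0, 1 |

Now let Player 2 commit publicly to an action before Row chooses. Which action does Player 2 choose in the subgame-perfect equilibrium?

c2

Backward induction with Player 2 moving first.
- c1 → Row plays M (best of 4, 8, 7); Player 2 gets 6.
- c2 → Row plays M (best of 7, 8, 6); Player 2 gets 7.
- c3 → Row plays B (best of 1, 2, 4); Player 2 gets 1.
- c4 → Row plays T (best of 9, 1, 5); Player 2 gets 1.
- c5 → Row plays M (best of 3, 5, 0); Player 2 gets 3.
Maximizing over 6, 7, 1, 1, 3, Player 2 chooses c2. Subgame-perfect outcome: (M, c2) with payoffs (8, 7).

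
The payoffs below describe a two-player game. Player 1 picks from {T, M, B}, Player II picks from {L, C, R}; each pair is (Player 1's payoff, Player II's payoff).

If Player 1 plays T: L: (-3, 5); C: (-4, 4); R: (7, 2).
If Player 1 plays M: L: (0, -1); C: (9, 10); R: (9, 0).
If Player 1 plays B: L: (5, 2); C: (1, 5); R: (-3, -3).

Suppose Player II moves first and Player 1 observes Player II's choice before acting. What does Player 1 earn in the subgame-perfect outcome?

9

Solve by backward induction (Player II leads).
- L: BR = B, leader payoff 2.
- C: BR = M, leader payoff 10.
- R: BR = M, leader payoff 0.
Player II's induced payoffs are 2, 10, 0, so Player II commits to C. Subgame-perfect outcome: (M, C) with payoffs (9, 10).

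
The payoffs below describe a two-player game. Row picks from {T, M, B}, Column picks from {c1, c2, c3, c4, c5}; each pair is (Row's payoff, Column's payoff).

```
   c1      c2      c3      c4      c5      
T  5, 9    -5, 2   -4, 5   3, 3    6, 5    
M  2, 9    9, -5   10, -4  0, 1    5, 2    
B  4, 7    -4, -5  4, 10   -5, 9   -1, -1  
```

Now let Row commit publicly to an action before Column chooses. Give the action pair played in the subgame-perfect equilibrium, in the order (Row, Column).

(T, c1)

Work backward from Column's decision.
- T: BR = c1, leader payoff 5.
- M: BR = c1, leader payoff 2.
- B: BR = c3, leader payoff 4.
Maximizing over 5, 2, 4, Row chooses T. Subgame-perfect outcome: (T, c1) with payoffs (5, 9).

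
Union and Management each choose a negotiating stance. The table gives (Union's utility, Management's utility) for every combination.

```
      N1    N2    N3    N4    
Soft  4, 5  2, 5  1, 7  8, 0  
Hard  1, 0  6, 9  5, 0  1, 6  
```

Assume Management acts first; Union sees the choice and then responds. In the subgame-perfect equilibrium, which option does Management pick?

Union best-responds to each possible Management move:
- N1 → Union plays Soft (best of 4, 1); Management gets 5.
- N2 → Union plays Hard (best of 2, 6); Management gets 9.
- N3 → Union plays Hard (best of 1, 5); Management gets 0.
- N4 → Union plays Soft (best of 8, 1); Management gets 0.
Among 5, 9, 0, 0, the best is 9 at N2. Subgame-perfect outcome: (Hard, N2) with payoffs (6, 9).

N2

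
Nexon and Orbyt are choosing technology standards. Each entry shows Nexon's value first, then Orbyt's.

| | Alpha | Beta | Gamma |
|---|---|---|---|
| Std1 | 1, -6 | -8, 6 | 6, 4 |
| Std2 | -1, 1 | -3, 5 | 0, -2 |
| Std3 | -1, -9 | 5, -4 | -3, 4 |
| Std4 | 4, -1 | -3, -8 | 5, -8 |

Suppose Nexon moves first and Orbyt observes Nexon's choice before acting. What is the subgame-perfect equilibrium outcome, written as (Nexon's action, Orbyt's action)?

(Std4, Alpha)

Solve by backward induction (Nexon leads).
- Std1 → Orbyt plays Beta (best of -6, 6, 4); Nexon gets -8.
- Std2 → Orbyt plays Beta (best of 1, 5, -2); Nexon gets -3.
- Std3 → Orbyt plays Gamma (best of -9, -4, 4); Nexon gets -3.
- Std4 → Orbyt plays Alpha (best of -1, -8, -8); Nexon gets 4.
Maximizing over -8, -3, -3, 4, Nexon chooses Std4. Subgame-perfect outcome: (Std4, Alpha) with payoffs (4, -1).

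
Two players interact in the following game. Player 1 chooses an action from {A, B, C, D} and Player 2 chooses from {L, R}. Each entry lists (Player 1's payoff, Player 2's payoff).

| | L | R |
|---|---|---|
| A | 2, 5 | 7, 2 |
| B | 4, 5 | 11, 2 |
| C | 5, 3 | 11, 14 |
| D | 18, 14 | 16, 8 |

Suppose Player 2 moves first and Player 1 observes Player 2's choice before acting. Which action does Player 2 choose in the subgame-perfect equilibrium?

L

Backward induction with Player 2 moving first.
- L → Player 1 plays D (best of 2, 4, 5, 18); Player 2 gets 14.
- R → Player 1 plays D (best of 7, 11, 11, 16); Player 2 gets 8.
Player 2's induced payoffs are 14, 8, so Player 2 commits to L. Subgame-perfect outcome: (D, L) with payoffs (18, 14).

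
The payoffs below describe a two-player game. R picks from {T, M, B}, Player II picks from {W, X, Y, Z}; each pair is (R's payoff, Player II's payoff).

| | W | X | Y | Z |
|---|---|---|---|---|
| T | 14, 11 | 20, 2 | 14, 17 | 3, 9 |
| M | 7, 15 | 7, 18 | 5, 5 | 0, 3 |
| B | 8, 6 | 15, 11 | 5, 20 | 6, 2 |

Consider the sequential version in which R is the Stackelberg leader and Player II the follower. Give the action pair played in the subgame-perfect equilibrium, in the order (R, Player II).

Solve by backward induction (R leads).
- T: BR = Y, leader payoff 14.
- M: BR = X, leader payoff 7.
- B: BR = Y, leader payoff 5.
R's induced payoffs are 14, 7, 5, so R commits to T. Subgame-perfect outcome: (T, Y) with payoffs (14, 17).

(T, Y)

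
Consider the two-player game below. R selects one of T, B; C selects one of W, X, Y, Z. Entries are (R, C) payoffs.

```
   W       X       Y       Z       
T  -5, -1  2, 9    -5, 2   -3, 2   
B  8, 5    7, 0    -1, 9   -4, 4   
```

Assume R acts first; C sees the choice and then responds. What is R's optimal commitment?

T

Backward induction with R moving first.
- T: BR = X, leader payoff 2.
- B: BR = Y, leader payoff -1.
Maximizing over 2, -1, R chooses T. Subgame-perfect outcome: (T, X) with payoffs (2, 9).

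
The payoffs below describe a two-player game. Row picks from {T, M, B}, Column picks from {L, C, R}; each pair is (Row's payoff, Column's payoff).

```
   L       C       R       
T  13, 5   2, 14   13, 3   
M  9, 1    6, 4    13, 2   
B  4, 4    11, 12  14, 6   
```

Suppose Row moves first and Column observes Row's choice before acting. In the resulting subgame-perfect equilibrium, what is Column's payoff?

Work backward from Column's decision.
- T: Column compares 5, 14, 3 and picks C; Row would get 2.
- M: Column compares 1, 4, 2 and picks C; Row would get 6.
- B: Column compares 4, 12, 6 and picks C; Row would get 11.
Row's induced payoffs are 2, 6, 11, so Row commits to B. Subgame-perfect outcome: (B, C) with payoffs (11, 12).

12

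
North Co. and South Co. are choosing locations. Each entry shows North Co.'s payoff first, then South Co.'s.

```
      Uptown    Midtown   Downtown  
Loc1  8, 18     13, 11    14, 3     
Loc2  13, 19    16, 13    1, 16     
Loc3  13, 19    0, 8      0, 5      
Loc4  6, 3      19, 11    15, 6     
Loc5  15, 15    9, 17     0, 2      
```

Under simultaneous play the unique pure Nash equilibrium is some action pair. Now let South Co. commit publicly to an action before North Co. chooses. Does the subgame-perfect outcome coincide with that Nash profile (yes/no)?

no

Backward induction with South Co. moving first.
- Uptown: BR = Loc5, leader payoff 15.
- Midtown: BR = Loc4, leader payoff 11.
- Downtown: BR = Loc4, leader payoff 6.
Maximizing over 15, 11, 6, South Co. chooses Uptown. Subgame-perfect outcome: (Loc5, Uptown) with payoffs (15, 15).
Under simultaneous play:
North Co.'s best replies: Uptown→Loc5; Midtown→Loc4; Downtown→Loc4.
South Co.'s best replies: Loc1→Uptown; Loc2→Uptown; Loc3→Uptown; Loc4→Midtown; Loc5→Midtown.
Only (Loc4, Midtown) has each player best-responding; Nash payoffs (19, 11).
Sequential outcome (Loc5, Uptown) differs from the Nash profile (Loc4, Midtown).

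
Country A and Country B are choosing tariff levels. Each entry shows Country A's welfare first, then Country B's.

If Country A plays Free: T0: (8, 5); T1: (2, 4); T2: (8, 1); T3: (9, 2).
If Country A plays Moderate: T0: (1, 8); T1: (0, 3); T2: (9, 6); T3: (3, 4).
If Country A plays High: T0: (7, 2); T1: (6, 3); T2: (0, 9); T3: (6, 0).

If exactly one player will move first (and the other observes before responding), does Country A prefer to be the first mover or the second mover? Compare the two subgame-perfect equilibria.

If Country A leads: Country B's best replies are Free→T0, Moderate→T0, High→T2; Country A's induced payoffs 8, 1, 0; outcome (Free, T0), payoffs (8, 5).
If Country B leads: Country A's best replies are T0→Free, T1→High, T2→Moderate, T3→Free; Country B's induced payoffs 5, 3, 6, 2; outcome (Moderate, T2), payoffs (9, 6).
Country A gets 8 moving first and 9 moving second, so Country A prefers to move second.

second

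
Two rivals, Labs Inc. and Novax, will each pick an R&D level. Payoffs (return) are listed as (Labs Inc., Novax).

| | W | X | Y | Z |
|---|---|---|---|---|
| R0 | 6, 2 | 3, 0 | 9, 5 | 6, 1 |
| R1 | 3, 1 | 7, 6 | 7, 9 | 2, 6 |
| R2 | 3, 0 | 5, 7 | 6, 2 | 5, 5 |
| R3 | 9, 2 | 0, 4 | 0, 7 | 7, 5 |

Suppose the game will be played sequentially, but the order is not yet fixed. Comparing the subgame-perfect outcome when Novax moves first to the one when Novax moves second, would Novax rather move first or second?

first

If Labs Inc. leads: Novax's best replies are R0→Y, R1→Y, R2→X, R3→Y; Labs Inc.'s induced payoffs 9, 7, 5, 0; outcome (R0, Y), payoffs (9, 5).
If Novax leads: Labs Inc.'s best replies are W→R3, X→R1, Y→R0, Z→R3; Novax's induced payoffs 2, 6, 5, 5; outcome (R1, X), payoffs (7, 6).
Novax gets 6 moving first and 5 moving second, so Novax prefers to move first.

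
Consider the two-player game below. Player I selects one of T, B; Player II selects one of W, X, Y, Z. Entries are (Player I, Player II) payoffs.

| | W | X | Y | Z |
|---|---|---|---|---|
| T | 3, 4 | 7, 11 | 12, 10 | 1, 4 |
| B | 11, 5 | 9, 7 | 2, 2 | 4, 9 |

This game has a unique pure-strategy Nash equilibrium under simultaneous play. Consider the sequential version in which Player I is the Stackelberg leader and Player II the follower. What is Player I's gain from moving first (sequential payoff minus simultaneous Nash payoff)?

Solve by backward induction (Player I leads).
- T → Player II plays X (best of 4, 11, 10, 4); Player I gets 7.
- B → Player II plays Z (best of 5, 7, 2, 9); Player I gets 4.
Maximizing over 7, 4, Player I chooses T. Subgame-perfect outcome: (T, X) with payoffs (7, 11).
For the simultaneous game, intersect best replies.
Player I's best replies: W→B; X→B; Y→T; Z→B.
Player II's best replies: T→X; B→Z.
Only (B, Z) has each player best-responding; Nash payoffs (4, 9).
Player I's commitment gain: 7 − 4 = 3.

3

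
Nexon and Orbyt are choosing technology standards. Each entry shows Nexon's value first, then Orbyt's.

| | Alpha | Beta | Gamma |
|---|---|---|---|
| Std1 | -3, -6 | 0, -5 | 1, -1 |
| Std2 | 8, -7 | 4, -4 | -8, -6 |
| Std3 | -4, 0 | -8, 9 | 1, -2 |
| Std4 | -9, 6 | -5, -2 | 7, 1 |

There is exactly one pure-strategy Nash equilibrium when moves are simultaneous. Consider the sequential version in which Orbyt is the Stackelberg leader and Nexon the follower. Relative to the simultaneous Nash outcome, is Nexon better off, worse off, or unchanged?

better off

Nexon best-responds to each possible Orbyt move:
- Alpha → Nexon plays Std2 (best of -3, 8, -4, -9); Orbyt gets -7.
- Beta → Nexon plays Std2 (best of 0, 4, -8, -5); Orbyt gets -4.
- Gamma → Nexon plays Std4 (best of 1, -8, 1, 7); Orbyt gets 1.
Maximizing over -7, -4, 1, Orbyt chooses Gamma. Subgame-perfect outcome: (Std4, Gamma) with payoffs (7, 1).
Under simultaneous play:
Nexon's best replies: Alpha→Std2; Beta→Std2; Gamma→Std4.
Orbyt's best replies: Std1→Gamma; Std2→Beta; Std3→Beta; Std4→Alpha.
The unique mutual best reply is (Std2, Beta), giving (4, -4).
Nexon earns 7 sequentially versus 4 at the Nash outcome: better off.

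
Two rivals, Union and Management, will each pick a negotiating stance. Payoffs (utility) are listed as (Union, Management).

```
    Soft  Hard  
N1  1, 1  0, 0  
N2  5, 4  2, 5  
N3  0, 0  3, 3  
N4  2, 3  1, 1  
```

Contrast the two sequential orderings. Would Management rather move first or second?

If Union leads: Management's best replies are N1→Soft, N2→Hard, N3→Hard, N4→Soft; Union's induced payoffs 1, 2, 3, 2; outcome (N3, Hard), payoffs (3, 3).
If Management leads: Union's best replies are Soft→N2, Hard→N3; Management's induced payoffs 4, 3; outcome (N2, Soft), payoffs (5, 4).
Management gets 4 moving first and 3 moving second, so Management prefers to move first.

first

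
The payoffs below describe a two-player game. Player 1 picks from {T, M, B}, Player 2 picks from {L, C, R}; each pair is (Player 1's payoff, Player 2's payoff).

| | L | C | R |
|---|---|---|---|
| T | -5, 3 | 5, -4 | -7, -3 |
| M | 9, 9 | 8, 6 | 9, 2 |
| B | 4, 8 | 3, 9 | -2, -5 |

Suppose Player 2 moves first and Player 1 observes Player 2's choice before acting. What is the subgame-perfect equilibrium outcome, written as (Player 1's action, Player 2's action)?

Backward induction with Player 2 moving first.
- L: BR = M, leader payoff 9.
- C: BR = M, leader payoff 6.
- R: BR = M, leader payoff 2.
Player 2's induced payoffs are 9, 6, 2, so Player 2 commits to L. Subgame-perfect outcome: (M, L) with payoffs (9, 9).

(M, L)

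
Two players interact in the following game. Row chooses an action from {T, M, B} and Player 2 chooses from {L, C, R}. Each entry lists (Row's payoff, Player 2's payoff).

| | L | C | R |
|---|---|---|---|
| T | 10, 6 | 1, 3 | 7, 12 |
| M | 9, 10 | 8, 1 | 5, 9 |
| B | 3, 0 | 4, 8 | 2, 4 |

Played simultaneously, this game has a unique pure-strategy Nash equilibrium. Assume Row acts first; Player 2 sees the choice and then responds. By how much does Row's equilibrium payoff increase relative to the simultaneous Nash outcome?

Backward induction with Row moving first.
- T → Player 2 plays R (best of 6, 3, 12); Row gets 7.
- M → Player 2 plays L (best of 10, 1, 9); Row gets 9.
- B → Player 2 plays C (best of 0, 8, 4); Row gets 4.
Row's induced payoffs are 7, 9, 4, so Row commits to M. Subgame-perfect outcome: (M, L) with payoffs (9, 10).
For the simultaneous game, intersect best replies.
Row's best replies: L→T; C→M; R→T.
Player 2's best replies: T→R; M→L; B→C.
Only (T, R) has each player best-responding; Nash payoffs (7, 12).
Row's commitment gain: 9 − 7 = 2.

2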